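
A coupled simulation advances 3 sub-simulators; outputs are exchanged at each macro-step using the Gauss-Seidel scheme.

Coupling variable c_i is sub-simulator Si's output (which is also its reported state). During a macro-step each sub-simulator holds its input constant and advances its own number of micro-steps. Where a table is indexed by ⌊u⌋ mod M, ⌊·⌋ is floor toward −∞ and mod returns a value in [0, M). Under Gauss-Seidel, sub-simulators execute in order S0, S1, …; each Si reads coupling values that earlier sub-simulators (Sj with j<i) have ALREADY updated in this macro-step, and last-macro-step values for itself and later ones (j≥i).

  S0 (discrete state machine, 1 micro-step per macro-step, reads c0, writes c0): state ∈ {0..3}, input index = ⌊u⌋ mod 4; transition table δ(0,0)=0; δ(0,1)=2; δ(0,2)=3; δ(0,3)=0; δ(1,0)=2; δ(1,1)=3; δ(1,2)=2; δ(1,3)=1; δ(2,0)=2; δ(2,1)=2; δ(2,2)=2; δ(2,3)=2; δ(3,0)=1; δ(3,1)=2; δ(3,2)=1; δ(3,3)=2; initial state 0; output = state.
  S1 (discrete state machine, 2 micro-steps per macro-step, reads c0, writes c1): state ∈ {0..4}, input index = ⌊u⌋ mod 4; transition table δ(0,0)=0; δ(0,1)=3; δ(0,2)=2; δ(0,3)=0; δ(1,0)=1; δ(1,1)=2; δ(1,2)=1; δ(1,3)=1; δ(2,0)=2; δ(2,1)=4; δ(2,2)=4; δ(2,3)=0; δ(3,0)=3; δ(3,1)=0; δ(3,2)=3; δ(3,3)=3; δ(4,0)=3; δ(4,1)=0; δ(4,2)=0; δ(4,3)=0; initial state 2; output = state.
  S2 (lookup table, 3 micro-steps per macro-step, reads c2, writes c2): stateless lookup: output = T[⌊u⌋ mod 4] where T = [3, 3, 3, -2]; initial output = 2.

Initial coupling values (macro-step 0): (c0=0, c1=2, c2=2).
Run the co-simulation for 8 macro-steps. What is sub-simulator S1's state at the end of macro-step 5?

S1 state at macro-step 5 = 2

macro 1: S0 reads c0=0 → after 1×micro: 0; S1 reads c0=0 → after 2×micro: 2; S2 reads c2=2 → after 3×micro: 3 ⇒ (c0=0, c1=2, c2=3)
macro 2: S0 reads c0=0 → after 1×micro: 0; S1 reads c0=0 → after 2×micro: 2; S2 reads c2=3 → after 3×micro: -2 ⇒ (c0=0, c1=2, c2=-2)
macro 3: S0 reads c0=0 → after 1×micro: 0; S1 reads c0=0 → after 2×micro: 2; S2 reads c2=-2 → after 3×micro: 3 ⇒ (c0=0, c1=2, c2=3)
macro 4: S0 reads c0=0 → after 1×micro: 0; S1 reads c0=0 → after 2×micro: 2; S2 reads c2=3 → after 3×micro: -2 ⇒ (c0=0, c1=2, c2=-2)
macro 5: S0 reads c0=0 → after 1×micro: 0; S1 reads c0=0 → after 2×micro: 2; S2 reads c2=-2 → after 3×micro: 3 ⇒ (c0=0, c1=2, c2=3)
macro 6: S0 reads c0=0 → after 1×micro: 0; S1 reads c0=0 → after 2×micro: 2; S2 reads c2=3 → after 3×micro: -2 ⇒ (c0=0, c1=2, c2=-2)
macro 7: S0 reads c0=0 → after 1×micro: 0; S1 reads c0=0 → after 2×micro: 2; S2 reads c2=-2 → after 3×micro: 3 ⇒ (c0=0, c1=2, c2=3)
macro 8: S0 reads c0=0 → after 1×micro: 0; S1 reads c0=0 → after 2×micro: 2; S2 reads c2=3 → after 3×micro: -2 ⇒ (c0=0, c1=2, c2=-2)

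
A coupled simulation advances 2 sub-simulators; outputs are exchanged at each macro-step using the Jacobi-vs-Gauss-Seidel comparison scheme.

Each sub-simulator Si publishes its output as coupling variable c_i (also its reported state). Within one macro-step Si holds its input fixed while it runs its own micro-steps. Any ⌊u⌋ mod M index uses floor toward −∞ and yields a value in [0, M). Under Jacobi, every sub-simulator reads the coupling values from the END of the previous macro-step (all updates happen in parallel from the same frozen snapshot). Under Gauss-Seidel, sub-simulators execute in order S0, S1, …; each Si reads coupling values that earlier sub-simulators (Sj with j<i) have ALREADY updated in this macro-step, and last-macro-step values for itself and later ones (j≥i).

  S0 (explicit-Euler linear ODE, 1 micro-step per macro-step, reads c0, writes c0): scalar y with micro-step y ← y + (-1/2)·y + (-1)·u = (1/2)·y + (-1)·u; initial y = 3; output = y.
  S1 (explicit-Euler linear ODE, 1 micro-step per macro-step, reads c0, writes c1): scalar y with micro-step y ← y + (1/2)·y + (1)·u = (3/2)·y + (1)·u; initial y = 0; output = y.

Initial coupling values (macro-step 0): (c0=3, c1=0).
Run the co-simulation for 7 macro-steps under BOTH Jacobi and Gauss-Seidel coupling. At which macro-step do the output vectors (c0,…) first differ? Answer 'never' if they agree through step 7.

first divergence at macro-step: 1

[Jacobi] macro 1: S0 reads c0=3 → after 1×micro: -3/2; S1 reads c0=3 → after 1×micro: 3 ⇒ (c0=-3/2, c1=3)
[Jacobi] macro 2: S0 reads c0=-3/2 → after 1×micro: 3/4; S1 reads c0=-3/2 → after 1×micro: 3 ⇒ (c0=3/4, c1=3)
[Jacobi] macro 3: S0 reads c0=3/4 → after 1×micro: -3/8; S1 reads c0=3/4 → after 1×micro: 21/4 ⇒ (c0=-3/8, c1=21/4)
[Jacobi] macro 4: S0 reads c0=-3/8 → after 1×micro: 3/16; S1 reads c0=-3/8 → after 1×micro: 15/2 ⇒ (c0=3/16, c1=15/2)
[Jacobi] macro 5: S0 reads c0=3/16 → after 1×micro: -3/32; S1 reads c0=3/16 → after 1×micro: 183/16 ⇒ (c0=-3/32, c1=183/16)
[Jacobi] macro 6: S0 reads c0=-3/32 → after 1×micro: 3/64; S1 reads c0=-3/32 → after 1×micro: 273/16 ⇒ (c0=3/64, c1=273/16)
[Jacobi] macro 7: S0 reads c0=3/64 → after 1×micro: -3/128; S1 reads c0=3/64 → after 1×micro: 1641/64 ⇒ (c0=-3/128, c1=1641/64)
[Gauss-Seidel] macro 1: S0 reads c0=3 → after 1×micro: -3/2; S1 reads c0=-3/2 → after 1×micro: -3/2 ⇒ (c0=-3/2, c1=-3/2)
[Gauss-Seidel] macro 2: S0 reads c0=-3/2 → after 1×micro: 3/4; S1 reads c0=3/4 → after 1×micro: -3/2 ⇒ (c0=3/4, c1=-3/2)
[Gauss-Seidel] macro 3: S0 reads c0=3/4 → after 1×micro: -3/8; S1 reads c0=-3/8 → after 1×micro: -21/8 ⇒ (c0=-3/8, c1=-21/8)
[Gauss-Seidel] macro 4: S0 reads c0=-3/8 → after 1×micro: 3/16; S1 reads c0=3/16 → after 1×micro: -15/4 ⇒ (c0=3/16, c1=-15/4)
[Gauss-Seidel] macro 5: S0 reads c0=3/16 → after 1×micro: -3/32; S1 reads c0=-3/32 → after 1×micro: -183/32 ⇒ (c0=-3/32, c1=-183/32)
[Gauss-Seidel] macro 6: S0 reads c0=-3/32 → after 1×micro: 3/64; S1 reads c0=3/64 → after 1×micro: -273/32 ⇒ (c0=3/64, c1=-273/32)
[Gauss-Seidel] macro 7: S0 reads c0=3/64 → after 1×micro: -3/128; S1 reads c0=-3/128 → after 1×micro: -1641/128 ⇒ (c0=-3/128, c1=-1641/128)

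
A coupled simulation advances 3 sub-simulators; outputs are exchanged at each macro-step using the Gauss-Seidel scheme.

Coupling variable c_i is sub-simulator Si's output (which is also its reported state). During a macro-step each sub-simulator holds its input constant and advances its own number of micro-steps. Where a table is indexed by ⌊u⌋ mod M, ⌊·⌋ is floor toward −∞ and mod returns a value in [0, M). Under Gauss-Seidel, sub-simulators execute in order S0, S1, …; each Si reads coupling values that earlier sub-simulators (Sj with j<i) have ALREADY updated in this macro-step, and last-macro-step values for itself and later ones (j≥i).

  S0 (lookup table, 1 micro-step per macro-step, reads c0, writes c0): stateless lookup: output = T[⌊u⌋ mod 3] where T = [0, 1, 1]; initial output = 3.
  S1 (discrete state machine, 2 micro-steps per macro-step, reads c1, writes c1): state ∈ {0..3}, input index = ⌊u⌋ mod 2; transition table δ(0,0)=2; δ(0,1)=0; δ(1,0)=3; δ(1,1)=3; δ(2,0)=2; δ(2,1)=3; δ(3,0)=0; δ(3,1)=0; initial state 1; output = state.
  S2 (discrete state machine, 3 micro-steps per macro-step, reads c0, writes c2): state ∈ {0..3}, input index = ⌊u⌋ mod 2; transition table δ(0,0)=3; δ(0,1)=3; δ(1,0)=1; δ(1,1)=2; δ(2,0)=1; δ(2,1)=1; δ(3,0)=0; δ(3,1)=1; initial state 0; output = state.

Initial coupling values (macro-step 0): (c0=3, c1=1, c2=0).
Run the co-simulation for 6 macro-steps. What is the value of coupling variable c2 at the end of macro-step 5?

c2 at macro-step 5 = 3

macro 1: S0 reads c0=3 → after 1×micro: 0; S1 reads c1=1 → after 2×micro: 0; S2 reads c0=0 → after 3×micro: 3 ⇒ (c0=0, c1=0, c2=3)
macro 2: S0 reads c0=0 → after 1×micro: 0; S1 reads c1=0 → after 2×micro: 2; S2 reads c0=0 → after 3×micro: 0 ⇒ (c0=0, c1=2, c2=0)
macro 3: S0 reads c0=0 → after 1×micro: 0; S1 reads c1=2 → after 2×micro: 2; S2 reads c0=0 → after 3×micro: 3 ⇒ (c0=0, c1=2, c2=3)
macro 4: S0 reads c0=0 → after 1×micro: 0; S1 reads c1=2 → after 2×micro: 2; S2 reads c0=0 → after 3×micro: 0 ⇒ (c0=0, c1=2, c2=0)
macro 5: S0 reads c0=0 → after 1×micro: 0; S1 reads c1=2 → after 2×micro: 2; S2 reads c0=0 → after 3×micro: 3 ⇒ (c0=0, c1=2, c2=3)
macro 6: S0 reads c0=0 → after 1×micro: 0; S1 reads c1=2 → after 2×micro: 2; S2 reads c0=0 → after 3×micro: 0 ⇒ (c0=0, c1=2, c2=0)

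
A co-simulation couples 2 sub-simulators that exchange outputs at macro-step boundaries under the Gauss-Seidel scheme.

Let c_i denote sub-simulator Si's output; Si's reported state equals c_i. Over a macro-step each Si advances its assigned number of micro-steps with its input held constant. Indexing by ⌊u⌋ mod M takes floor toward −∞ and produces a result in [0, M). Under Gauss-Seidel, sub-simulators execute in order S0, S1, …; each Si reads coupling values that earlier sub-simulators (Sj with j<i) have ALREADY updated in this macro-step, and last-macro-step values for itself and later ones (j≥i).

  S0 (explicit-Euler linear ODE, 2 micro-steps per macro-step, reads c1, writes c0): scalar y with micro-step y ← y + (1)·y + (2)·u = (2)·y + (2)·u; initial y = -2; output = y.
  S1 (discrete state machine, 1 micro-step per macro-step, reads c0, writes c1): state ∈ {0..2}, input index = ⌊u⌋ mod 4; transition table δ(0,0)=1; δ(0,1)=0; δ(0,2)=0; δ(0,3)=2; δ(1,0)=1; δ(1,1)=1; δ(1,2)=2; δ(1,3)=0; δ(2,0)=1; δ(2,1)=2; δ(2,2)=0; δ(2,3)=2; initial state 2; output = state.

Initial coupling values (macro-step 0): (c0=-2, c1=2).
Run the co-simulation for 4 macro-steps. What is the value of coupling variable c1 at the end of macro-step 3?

macro 1: S0 reads c1=2 → after 2×micro: 4; S1 reads c0=4 → after 1×micro: 1 ⇒ (c0=4, c1=1)
macro 2: S0 reads c1=1 → after 2×micro: 22; S1 reads c0=22 → after 1×micro: 2 ⇒ (c0=22, c1=2)
macro 3: S0 reads c1=2 → after 2×micro: 100; S1 reads c0=100 → after 1×micro: 1 ⇒ (c0=100, c1=1)
macro 4: S0 reads c1=1 → after 2×micro: 406; S1 reads c0=406 → after 1×micro: 2 ⇒ (c0=406, c1=2)

c1 at macro-step 3 = 1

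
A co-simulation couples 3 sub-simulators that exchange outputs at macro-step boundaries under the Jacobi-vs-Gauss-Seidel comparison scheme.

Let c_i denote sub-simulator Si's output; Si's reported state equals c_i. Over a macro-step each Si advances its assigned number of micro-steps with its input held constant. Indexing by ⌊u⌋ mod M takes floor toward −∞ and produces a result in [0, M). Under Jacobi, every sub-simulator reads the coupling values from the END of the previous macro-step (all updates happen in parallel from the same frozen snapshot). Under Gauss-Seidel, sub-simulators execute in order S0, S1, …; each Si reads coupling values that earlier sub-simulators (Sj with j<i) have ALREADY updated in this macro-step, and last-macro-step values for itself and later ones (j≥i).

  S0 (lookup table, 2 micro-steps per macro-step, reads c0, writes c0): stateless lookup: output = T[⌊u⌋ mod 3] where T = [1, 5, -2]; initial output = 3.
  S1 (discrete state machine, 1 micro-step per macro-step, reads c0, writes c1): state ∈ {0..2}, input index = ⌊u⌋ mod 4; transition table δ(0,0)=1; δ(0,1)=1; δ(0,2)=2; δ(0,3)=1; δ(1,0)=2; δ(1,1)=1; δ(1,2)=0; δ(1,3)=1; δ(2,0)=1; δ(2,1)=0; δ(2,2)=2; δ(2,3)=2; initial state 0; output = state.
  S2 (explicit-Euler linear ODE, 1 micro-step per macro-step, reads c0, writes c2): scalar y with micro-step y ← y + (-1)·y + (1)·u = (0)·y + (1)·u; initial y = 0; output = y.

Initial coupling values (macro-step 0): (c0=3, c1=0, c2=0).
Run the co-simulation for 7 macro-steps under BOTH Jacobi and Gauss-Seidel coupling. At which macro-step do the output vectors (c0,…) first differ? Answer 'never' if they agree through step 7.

first divergence at macro-step: 1

[Jacobi] macro 1: S0 reads c0=3 → after 2×micro: 1; S1 reads c0=3 → after 1×micro: 1; S2 reads c0=3 → after 1×micro: 3 ⇒ (c0=1, c1=1, c2=3)
[Jacobi] macro 2: S0 reads c0=1 → after 2×micro: 5; S1 reads c0=1 → after 1×micro: 1; S2 reads c0=1 → after 1×micro: 1 ⇒ (c0=5, c1=1, c2=1)
[Jacobi] macro 3: S0 reads c0=5 → after 2×micro: -2; S1 reads c0=5 → after 1×micro: 1; S2 reads c0=5 → after 1×micro: 5 ⇒ (c0=-2, c1=1, c2=5)
[Jacobi] macro 4: S0 reads c0=-2 → after 2×micro: 5; S1 reads c0=-2 → after 1×micro: 0; S2 reads c0=-2 → after 1×micro: -2 ⇒ (c0=5, c1=0, c2=-2)
[Jacobi] macro 5: S0 reads c0=5 → after 2×micro: -2; S1 reads c0=5 → after 1×micro: 1; S2 reads c0=5 → after 1×micro: 5 ⇒ (c0=-2, c1=1, c2=5)
[Jacobi] macro 6: S0 reads c0=-2 → after 2×micro: 5; S1 reads c0=-2 → after 1×micro: 0; S2 reads c0=-2 → after 1×micro: -2 ⇒ (c0=5, c1=0, c2=-2)
[Jacobi] macro 7: S0 reads c0=5 → after 2×micro: -2; S1 reads c0=5 → after 1×micro: 1; S2 reads c0=5 → after 1×micro: 5 ⇒ (c0=-2, c1=1, c2=5)
[Gauss-Seidel] macro 1: S0 reads c0=3 → after 2×micro: 1; S1 reads c0=1 → after 1×micro: 1; S2 reads c0=1 → after 1×micro: 1 ⇒ (c0=1, c1=1, c2=1)
[Gauss-Seidel] macro 2: S0 reads c0=1 → after 2×micro: 5; S1 reads c0=5 → after 1×micro: 1; S2 reads c0=5 → after 1×micro: 5 ⇒ (c0=5, c1=1, c2=5)
[Gauss-Seidel] macro 3: S0 reads c0=5 → after 2×micro: -2; S1 reads c0=-2 → after 1×micro: 0; S2 reads c0=-2 → after 1×micro: -2 ⇒ (c0=-2, c1=0, c2=-2)
[Gauss-Seidel] macro 4: S0 reads c0=-2 → after 2×micro: 5; S1 reads c0=5 → after 1×micro: 1; S2 reads c0=5 → after 1×micro: 5 ⇒ (c0=5, c1=1, c2=5)
[Gauss-Seidel] macro 5: S0 reads c0=5 → after 2×micro: -2; S1 reads c0=-2 → after 1×micro: 0; S2 reads c0=-2 → after 1×micro: -2 ⇒ (c0=-2, c1=0, c2=-2)
[Gauss-Seidel] macro 6: S0 reads c0=-2 → after 2×micro: 5; S1 reads c0=5 → after 1×micro: 1; S2 reads c0=5 → after 1×micro: 5 ⇒ (c0=5, c1=1, c2=5)
[Gauss-Seidel] macro 7: S0 reads c0=5 → after 2×micro: -2; S1 reads c0=-2 → after 1×micro: 0; S2 reads c0=-2 → after 1×micro: -2 ⇒ (c0=-2, c1=0, c2=-2)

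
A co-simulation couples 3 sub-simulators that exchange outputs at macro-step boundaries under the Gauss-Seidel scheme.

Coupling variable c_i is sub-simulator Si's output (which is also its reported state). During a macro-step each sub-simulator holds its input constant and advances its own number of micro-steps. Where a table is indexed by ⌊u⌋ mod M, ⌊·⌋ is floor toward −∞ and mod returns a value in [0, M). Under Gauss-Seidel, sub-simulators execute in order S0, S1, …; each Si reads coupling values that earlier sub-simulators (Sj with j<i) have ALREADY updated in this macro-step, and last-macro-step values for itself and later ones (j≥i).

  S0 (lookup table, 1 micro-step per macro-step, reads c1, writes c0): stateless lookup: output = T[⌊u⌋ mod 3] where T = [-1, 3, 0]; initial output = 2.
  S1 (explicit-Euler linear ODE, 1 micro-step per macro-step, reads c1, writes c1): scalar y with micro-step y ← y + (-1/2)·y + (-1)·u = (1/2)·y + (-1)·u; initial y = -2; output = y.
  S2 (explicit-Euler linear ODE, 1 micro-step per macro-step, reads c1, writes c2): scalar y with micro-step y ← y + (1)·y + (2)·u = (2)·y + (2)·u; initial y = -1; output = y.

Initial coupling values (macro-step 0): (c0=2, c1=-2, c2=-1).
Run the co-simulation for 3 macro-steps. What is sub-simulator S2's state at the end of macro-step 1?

S2 state at macro-step 1 = 0

macro 1: S0 reads c1=-2 → after 1×micro: 3; S1 reads c1=-2 → after 1×micro: 1; S2 reads c1=1 → after 1×micro: 0 ⇒ (c0=3, c1=1, c2=0)
macro 2: S0 reads c1=1 → after 1×micro: 3; S1 reads c1=1 → after 1×micro: -1/2; S2 reads c1=-1/2 → after 1×micro: -1 ⇒ (c0=3, c1=-1/2, c2=-1)
macro 3: S0 reads c1=-1/2 → after 1×micro: 0; S1 reads c1=-1/2 → after 1×micro: 1/4; S2 reads c1=1/4 → after 1×micro: -3/2 ⇒ (c0=0, c1=1/4, c2=-3/2)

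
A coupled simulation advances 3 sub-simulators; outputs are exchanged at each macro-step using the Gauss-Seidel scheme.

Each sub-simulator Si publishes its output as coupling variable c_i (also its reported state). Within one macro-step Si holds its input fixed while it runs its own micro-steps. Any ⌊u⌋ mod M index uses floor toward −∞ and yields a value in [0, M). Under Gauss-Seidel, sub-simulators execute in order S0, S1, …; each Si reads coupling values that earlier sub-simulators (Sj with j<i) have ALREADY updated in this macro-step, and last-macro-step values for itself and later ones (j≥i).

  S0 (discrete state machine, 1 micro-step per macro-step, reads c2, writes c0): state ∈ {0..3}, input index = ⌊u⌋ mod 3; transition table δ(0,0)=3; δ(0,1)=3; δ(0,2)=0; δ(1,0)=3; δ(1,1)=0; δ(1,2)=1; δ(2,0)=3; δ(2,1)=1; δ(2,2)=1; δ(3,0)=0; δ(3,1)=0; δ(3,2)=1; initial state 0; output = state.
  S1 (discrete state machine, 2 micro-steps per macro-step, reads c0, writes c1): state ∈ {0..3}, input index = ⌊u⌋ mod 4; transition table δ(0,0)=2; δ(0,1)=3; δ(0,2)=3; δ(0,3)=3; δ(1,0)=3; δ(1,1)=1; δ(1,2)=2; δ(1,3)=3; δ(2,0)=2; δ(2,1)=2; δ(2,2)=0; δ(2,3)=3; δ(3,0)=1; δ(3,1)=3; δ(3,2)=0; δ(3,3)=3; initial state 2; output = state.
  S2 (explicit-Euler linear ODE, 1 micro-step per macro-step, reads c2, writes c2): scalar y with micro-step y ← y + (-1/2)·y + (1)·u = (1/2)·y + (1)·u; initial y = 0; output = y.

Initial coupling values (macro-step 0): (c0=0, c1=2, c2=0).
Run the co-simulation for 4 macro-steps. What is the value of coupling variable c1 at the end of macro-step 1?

macro 1: S0 reads c2=0 → after 1×micro: 3; S1 reads c0=3 → after 2×micro: 3; S2 reads c2=0 → after 1×micro: 0 ⇒ (c0=3, c1=3, c2=0)
macro 2: S0 reads c2=0 → after 1×micro: 0; S1 reads c0=0 → after 2×micro: 3; S2 reads c2=0 → after 1×micro: 0 ⇒ (c0=0, c1=3, c2=0)
macro 3: S0 reads c2=0 → after 1×micro: 3; S1 reads c0=3 → after 2×micro: 3; S2 reads c2=0 → after 1×micro: 0 ⇒ (c0=3, c1=3, c2=0)
macro 4: S0 reads c2=0 → after 1×micro: 0; S1 reads c0=0 → after 2×micro: 3; S2 reads c2=0 → after 1×micro: 0 ⇒ (c0=0, c1=3, c2=0)

c1 at macro-step 1 = 3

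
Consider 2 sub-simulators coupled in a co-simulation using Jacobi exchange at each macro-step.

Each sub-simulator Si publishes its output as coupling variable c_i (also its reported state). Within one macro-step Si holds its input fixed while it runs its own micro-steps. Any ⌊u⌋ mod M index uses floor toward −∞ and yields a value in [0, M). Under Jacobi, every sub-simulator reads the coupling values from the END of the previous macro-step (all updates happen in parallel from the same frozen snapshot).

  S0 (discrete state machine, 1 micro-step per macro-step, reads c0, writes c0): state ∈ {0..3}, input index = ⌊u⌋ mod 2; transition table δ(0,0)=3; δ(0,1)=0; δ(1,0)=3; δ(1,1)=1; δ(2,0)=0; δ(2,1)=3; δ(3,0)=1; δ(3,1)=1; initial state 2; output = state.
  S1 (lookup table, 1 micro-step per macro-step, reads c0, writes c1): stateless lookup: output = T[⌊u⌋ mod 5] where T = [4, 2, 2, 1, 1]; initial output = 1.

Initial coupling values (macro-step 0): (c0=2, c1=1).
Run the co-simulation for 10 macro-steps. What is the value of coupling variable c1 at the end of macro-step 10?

c1 at macro-step 10 = 2

macro 1: S0 reads c0=2 → after 1×micro: 0; S1 reads c0=2 → after 1×micro: 2 ⇒ (c0=0, c1=2)
macro 2: S0 reads c0=0 → after 1×micro: 3; S1 reads c0=0 → after 1×micro: 4 ⇒ (c0=3, c1=4)
macro 3: S0 reads c0=3 → after 1×micro: 1; S1 reads c0=3 → after 1×micro: 1 ⇒ (c0=1, c1=1)
macro 4: S0 reads c0=1 → after 1×micro: 1; S1 reads c0=1 → after 1×micro: 2 ⇒ (c0=1, c1=2)
macro 5: S0 reads c0=1 → after 1×micro: 1; S1 reads c0=1 → after 1×micro: 2 ⇒ (c0=1, c1=2)
macro 6: S0 reads c0=1 → after 1×micro: 1; S1 reads c0=1 → after 1×micro: 2 ⇒ (c0=1, c1=2)
macro 7: S0 reads c0=1 → after 1×micro: 1; S1 reads c0=1 → after 1×micro: 2 ⇒ (c0=1, c1=2)
macro 8: S0 reads c0=1 → after 1×micro: 1; S1 reads c0=1 → after 1×micro: 2 ⇒ (c0=1, c1=2)
macro 9: S0 reads c0=1 → after 1×micro: 1; S1 reads c0=1 → after 1×micro: 2 ⇒ (c0=1, c1=2)
macro 10: S0 reads c0=1 → after 1×micro: 1; S1 reads c0=1 → after 1×micro: 2 ⇒ (c0=1, c1=2)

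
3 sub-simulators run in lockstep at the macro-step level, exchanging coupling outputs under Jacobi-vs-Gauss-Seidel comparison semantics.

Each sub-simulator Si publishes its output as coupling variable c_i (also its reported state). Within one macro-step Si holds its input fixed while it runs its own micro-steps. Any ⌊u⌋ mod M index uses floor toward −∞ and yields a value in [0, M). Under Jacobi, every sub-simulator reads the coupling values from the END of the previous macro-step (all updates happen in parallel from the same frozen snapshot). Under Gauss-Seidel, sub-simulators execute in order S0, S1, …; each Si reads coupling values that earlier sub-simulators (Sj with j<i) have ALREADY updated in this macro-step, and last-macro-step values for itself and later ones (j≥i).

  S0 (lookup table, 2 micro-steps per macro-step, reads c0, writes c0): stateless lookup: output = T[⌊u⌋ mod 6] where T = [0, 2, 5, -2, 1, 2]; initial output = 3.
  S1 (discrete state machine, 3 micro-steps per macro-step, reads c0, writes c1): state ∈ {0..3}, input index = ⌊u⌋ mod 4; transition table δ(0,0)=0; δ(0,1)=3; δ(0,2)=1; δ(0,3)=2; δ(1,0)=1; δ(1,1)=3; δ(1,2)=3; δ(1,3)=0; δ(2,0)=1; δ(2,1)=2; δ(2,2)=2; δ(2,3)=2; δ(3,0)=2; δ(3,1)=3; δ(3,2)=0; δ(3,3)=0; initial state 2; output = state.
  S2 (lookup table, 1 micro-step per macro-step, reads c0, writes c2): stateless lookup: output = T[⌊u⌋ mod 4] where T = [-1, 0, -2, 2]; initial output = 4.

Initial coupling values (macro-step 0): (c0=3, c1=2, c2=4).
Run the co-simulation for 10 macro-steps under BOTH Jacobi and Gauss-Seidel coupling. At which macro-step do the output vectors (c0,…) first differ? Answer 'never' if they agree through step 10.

first divergence at macro-step: 1

[Jacobi] macro 1: S0 reads c0=3 → after 2×micro: -2; S1 reads c0=3 → after 3×micro: 2; S2 reads c0=3 → after 1×micro: 2 ⇒ (c0=-2, c1=2, c2=2)
[Jacobi] macro 2: S0 reads c0=-2 → after 2×micro: 1; S1 reads c0=-2 → after 3×micro: 2; S2 reads c0=-2 → after 1×micro: -2 ⇒ (c0=1, c1=2, c2=-2)
[Jacobi] macro 3: S0 reads c0=1 → after 2×micro: 2; S1 reads c0=1 → after 3×micro: 2; S2 reads c0=1 → after 1×micro: 0 ⇒ (c0=2, c1=2, c2=0)
[Jacobi] macro 4: S0 reads c0=2 → after 2×micro: 5; S1 reads c0=2 → after 3×micro: 2; S2 reads c0=2 → after 1×micro: -2 ⇒ (c0=5, c1=2, c2=-2)
[Jacobi] macro 5: S0 reads c0=5 → after 2×micro: 2; S1 reads c0=5 → after 3×micro: 2; S2 reads c0=5 → after 1×micro: 0 ⇒ (c0=2, c1=2, c2=0)
[Jacobi] macro 6: S0 reads c0=2 → after 2×micro: 5; S1 reads c0=2 → after 3×micro: 2; S2 reads c0=2 → after 1×micro: -2 ⇒ (c0=5, c1=2, c2=-2)
[Jacobi] macro 7: S0 reads c0=5 → after 2×micro: 2; S1 reads c0=5 → after 3×micro: 2; S2 reads c0=5 → after 1×micro: 0 ⇒ (c0=2, c1=2, c2=0)
[Jacobi] macro 8: S0 reads c0=2 → after 2×micro: 5; S1 reads c0=2 → after 3×micro: 2; S2 reads c0=2 → after 1×micro: -2 ⇒ (c0=5, c1=2, c2=-2)
[Jacobi] macro 9: S0 reads c0=5 → after 2×micro: 2; S1 reads c0=5 → after 3×micro: 2; S2 reads c0=5 → after 1×micro: 0 ⇒ (c0=2, c1=2, c2=0)
[Jacobi] macro 10: S0 reads c0=2 → after 2×micro: 5; S1 reads c0=2 → after 3×micro: 2; S2 reads c0=2 → after 1×micro: -2 ⇒ (c0=5, c1=2, c2=-2)
[Gauss-Seidel] macro 1: S0 reads c0=3 → after 2×micro: -2; S1 reads c0=-2 → after 3×micro: 2; S2 reads c0=-2 → after 1×micro: -2 ⇒ (c0=-2, c1=2, c2=-2)
[Gauss-Seidel] macro 2: S0 reads c0=-2 → after 2×micro: 1; S1 reads c0=1 → after 3×micro: 2; S2 reads c0=1 → after 1×micro: 0 ⇒ (c0=1, c1=2, c2=0)
[Gauss-Seidel] macro 3: S0 reads c0=1 → after 2×micro: 2; S1 reads c0=2 → after 3×micro: 2; S2 reads c0=2 → after 1×micro: -2 ⇒ (c0=2, c1=2, c2=-2)
[Gauss-Seidel] macro 4: S0 reads c0=2 → after 2×micro: 5; S1 reads c0=5 → after 3×micro: 2; S2 reads c0=5 → after 1×micro: 0 ⇒ (c0=5, c1=2, c2=0)
[Gauss-Seidel] macro 5: S0 reads c0=5 → after 2×micro: 2; S1 reads c0=2 → after 3×micro: 2; S2 reads c0=2 → after 1×micro: -2 ⇒ (c0=2, c1=2, c2=-2)
[Gauss-Seidel] macro 6: S0 reads c0=2 → after 2×micro: 5; S1 reads c0=5 → after 3×micro: 2; S2 reads c0=5 → after 1×micro: 0 ⇒ (c0=5, c1=2, c2=0)
[Gauss-Seidel] macro 7: S0 reads c0=5 → after 2×micro: 2; S1 reads c0=2 → after 3×micro: 2; S2 reads c0=2 → after 1×micro: -2 ⇒ (c0=2, c1=2, c2=-2)
[Gauss-Seidel] macro 8: S0 reads c0=2 → after 2×micro: 5; S1 reads c0=5 → after 3×micro: 2; S2 reads c0=5 → after 1×micro: 0 ⇒ (c0=5, c1=2, c2=0)
[Gauss-Seidel] macro 9: S0 reads c0=5 → after 2×micro: 2; S1 reads c0=2 → after 3×micro: 2; S2 reads c0=2 → after 1×micro: -2 ⇒ (c0=2, c1=2, c2=-2)
[Gauss-Seidel] macro 10: S0 reads c0=2 → after 2×micro: 5; S1 reads c0=5 → after 3×micro: 2; S2 reads c0=5 → after 1×micro: 0 ⇒ (c0=5, c1=2, c2=0)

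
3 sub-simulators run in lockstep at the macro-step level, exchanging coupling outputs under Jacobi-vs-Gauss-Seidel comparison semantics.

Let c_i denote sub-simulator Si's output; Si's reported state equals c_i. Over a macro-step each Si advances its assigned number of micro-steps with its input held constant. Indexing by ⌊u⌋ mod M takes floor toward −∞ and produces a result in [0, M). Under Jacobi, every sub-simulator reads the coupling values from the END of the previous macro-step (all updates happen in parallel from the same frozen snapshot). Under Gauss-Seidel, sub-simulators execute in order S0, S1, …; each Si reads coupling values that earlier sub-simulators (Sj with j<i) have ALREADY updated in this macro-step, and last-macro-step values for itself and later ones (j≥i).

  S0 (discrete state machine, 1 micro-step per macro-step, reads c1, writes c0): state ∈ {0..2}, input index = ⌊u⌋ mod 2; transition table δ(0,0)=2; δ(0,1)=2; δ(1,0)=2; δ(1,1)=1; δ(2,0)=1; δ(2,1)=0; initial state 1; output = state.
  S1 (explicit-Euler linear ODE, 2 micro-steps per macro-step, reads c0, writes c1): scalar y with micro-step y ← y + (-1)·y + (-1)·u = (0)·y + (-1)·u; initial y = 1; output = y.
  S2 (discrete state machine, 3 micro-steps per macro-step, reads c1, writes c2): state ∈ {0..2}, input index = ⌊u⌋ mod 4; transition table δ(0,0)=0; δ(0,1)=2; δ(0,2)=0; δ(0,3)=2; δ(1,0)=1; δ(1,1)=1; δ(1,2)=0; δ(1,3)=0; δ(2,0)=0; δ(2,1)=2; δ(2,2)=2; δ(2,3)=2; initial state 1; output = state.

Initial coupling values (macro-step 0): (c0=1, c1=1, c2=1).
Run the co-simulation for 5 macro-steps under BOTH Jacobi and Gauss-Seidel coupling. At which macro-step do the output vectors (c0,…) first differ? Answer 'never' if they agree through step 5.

first divergence at macro-step: 1

[Jacobi] macro 1: S0 reads c1=1 → after 1×micro: 1; S1 reads c0=1 → after 2×micro: -1; S2 reads c1=1 → after 3×micro: 1 ⇒ (c0=1, c1=-1, c2=1)
[Jacobi] macro 2: S0 reads c1=-1 → after 1×micro: 1; S1 reads c0=1 → after 2×micro: -1; S2 reads c1=-1 → after 3×micro: 2 ⇒ (c0=1, c1=-1, c2=2)
[Jacobi] macro 3: S0 reads c1=-1 → after 1×micro: 1; S1 reads c0=1 → after 2×micro: -1; S2 reads c1=-1 → after 3×micro: 2 ⇒ (c0=1, c1=-1, c2=2)
[Jacobi] macro 4: S0 reads c1=-1 → after 1×micro: 1; S1 reads c0=1 → after 2×micro: -1; S2 reads c1=-1 → after 3×micro: 2 ⇒ (c0=1, c1=-1, c2=2)
[Jacobi] macro 5: S0 reads c1=-1 → after 1×micro: 1; S1 reads c0=1 → after 2×micro: -1; S2 reads c1=-1 → after 3×micro: 2 ⇒ (c0=1, c1=-1, c2=2)
[Gauss-Seidel] macro 1: S0 reads c1=1 → after 1×micro: 1; S1 reads c0=1 → after 2×micro: -1; S2 reads c1=-1 → after 3×micro: 2 ⇒ (c0=1, c1=-1, c2=2)
[Gauss-Seidel] macro 2: S0 reads c1=-1 → after 1×micro: 1; S1 reads c0=1 → after 2×micro: -1; S2 reads c1=-1 → after 3×micro: 2 ⇒ (c0=1, c1=-1, c2=2)
[Gauss-Seidel] macro 3: S0 reads c1=-1 → after 1×micro: 1; S1 reads c0=1 → after 2×micro: -1; S2 reads c1=-1 → after 3×micro: 2 ⇒ (c0=1, c1=-1, c2=2)
[Gauss-Seidel] macro 4: S0 reads c1=-1 → after 1×micro: 1; S1 reads c0=1 → after 2×micro: -1; S2 reads c1=-1 → after 3×micro: 2 ⇒ (c0=1, c1=-1, c2=2)
[Gauss-Seidel] macro 5: S0 reads c1=-1 → after 1×micro: 1; S1 reads c0=1 → after 2×micro: -1; S2 reads c1=-1 → after 3×micro: 2 ⇒ (c0=1, c1=-1, c2=2)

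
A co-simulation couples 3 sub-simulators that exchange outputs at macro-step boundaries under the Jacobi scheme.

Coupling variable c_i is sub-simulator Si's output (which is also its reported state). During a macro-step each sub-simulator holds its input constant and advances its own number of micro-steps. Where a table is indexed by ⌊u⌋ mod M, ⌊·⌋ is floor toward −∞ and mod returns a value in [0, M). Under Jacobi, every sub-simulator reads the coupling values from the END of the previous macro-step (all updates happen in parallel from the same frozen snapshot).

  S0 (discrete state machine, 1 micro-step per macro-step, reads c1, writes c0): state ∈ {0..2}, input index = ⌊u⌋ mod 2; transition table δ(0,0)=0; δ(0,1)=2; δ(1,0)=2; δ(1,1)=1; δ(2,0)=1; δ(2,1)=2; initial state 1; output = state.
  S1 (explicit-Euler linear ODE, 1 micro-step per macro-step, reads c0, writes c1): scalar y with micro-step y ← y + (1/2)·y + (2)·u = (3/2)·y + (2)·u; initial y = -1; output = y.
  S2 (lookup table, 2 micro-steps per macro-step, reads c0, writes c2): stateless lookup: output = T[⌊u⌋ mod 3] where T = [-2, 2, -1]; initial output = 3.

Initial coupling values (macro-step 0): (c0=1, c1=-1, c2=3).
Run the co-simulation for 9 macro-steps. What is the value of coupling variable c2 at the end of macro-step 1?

c2 at macro-step 1 = 2

macro 1: S0 reads c1=-1 → after 1×micro: 1; S1 reads c0=1 → after 1×micro: 1/2; S2 reads c0=1 → after 2×micro: 2 ⇒ (c0=1, c1=1/2, c2=2)
macro 2: S0 reads c1=1/2 → after 1×micro: 2; S1 reads c0=1 → after 1×micro: 11/4; S2 reads c0=1 → after 2×micro: 2 ⇒ (c0=2, c1=11/4, c2=2)
macro 3: S0 reads c1=11/4 → after 1×micro: 1; S1 reads c0=2 → after 1×micro: 65/8; S2 reads c0=2 → after 2×micro: -1 ⇒ (c0=1, c1=65/8, c2=-1)
macro 4: S0 reads c1=65/8 → after 1×micro: 2; S1 reads c0=1 → after 1×micro: 227/16; S2 reads c0=1 → after 2×micro: 2 ⇒ (c0=2, c1=227/16, c2=2)
macro 5: S0 reads c1=227/16 → after 1×micro: 1; S1 reads c0=2 → after 1×micro: 809/32; S2 reads c0=2 → after 2×micro: -1 ⇒ (c0=1, c1=809/32, c2=-1)
macro 6: S0 reads c1=809/32 → after 1×micro: 1; S1 reads c0=1 → after 1×micro: 2555/64; S2 reads c0=1 → after 2×micro: 2 ⇒ (c0=1, c1=2555/64, c2=2)
macro 7: S0 reads c1=2555/64 → after 1×micro: 1; S1 reads c0=1 → after 1×micro: 7921/128; S2 reads c0=1 → after 2×micro: 2 ⇒ (c0=1, c1=7921/128, c2=2)
macro 8: S0 reads c1=7921/128 → after 1×micro: 1; S1 reads c0=1 → after 1×micro: 24275/256; S2 reads c0=1 → after 2×micro: 2 ⇒ (c0=1, c1=24275/256, c2=2)
macro 9: S0 reads c1=24275/256 → after 1×micro: 2; S1 reads c0=1 → after 1×micro: 73849/512; S2 reads c0=1 → after 2×micro: 2 ⇒ (c0=2, c1=73849/512, c2=2)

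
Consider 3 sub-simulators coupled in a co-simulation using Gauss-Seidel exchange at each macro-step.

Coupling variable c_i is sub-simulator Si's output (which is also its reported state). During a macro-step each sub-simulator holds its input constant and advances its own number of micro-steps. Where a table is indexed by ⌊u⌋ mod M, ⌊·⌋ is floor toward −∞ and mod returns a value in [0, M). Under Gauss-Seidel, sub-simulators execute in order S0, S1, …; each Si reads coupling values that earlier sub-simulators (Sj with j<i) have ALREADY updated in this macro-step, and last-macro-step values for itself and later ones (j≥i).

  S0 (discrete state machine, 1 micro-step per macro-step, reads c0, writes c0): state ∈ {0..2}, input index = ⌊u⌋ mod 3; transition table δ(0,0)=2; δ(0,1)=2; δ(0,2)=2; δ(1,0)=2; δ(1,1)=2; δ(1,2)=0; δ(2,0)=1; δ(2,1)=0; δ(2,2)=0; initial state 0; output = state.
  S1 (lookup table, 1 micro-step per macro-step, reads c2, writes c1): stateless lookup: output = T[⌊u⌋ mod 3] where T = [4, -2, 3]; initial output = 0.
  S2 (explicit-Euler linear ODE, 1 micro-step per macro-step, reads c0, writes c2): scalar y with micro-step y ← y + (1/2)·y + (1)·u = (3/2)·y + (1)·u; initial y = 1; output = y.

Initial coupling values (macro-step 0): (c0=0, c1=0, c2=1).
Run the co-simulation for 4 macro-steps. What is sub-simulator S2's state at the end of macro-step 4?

macro 1: S0 reads c0=0 → after 1×micro: 2; S1 reads c2=1 → after 1×micro: -2; S2 reads c0=2 → after 1×micro: 7/2 ⇒ (c0=2, c1=-2, c2=7/2)
macro 2: S0 reads c0=2 → after 1×micro: 0; S1 reads c2=7/2 → after 1×micro: 4; S2 reads c0=0 → after 1×micro: 21/4 ⇒ (c0=0, c1=4, c2=21/4)
macro 3: S0 reads c0=0 → after 1×micro: 2; S1 reads c2=21/4 → after 1×micro: 3; S2 reads c0=2 → after 1×micro: 79/8 ⇒ (c0=2, c1=3, c2=79/8)
macro 4: S0 reads c0=2 → after 1×micro: 0; S1 reads c2=79/8 → after 1×micro: 4; S2 reads c0=0 → after 1×micro: 237/16 ⇒ (c0=0, c1=4, c2=237/16)

S2 state at macro-step 4 = 237/16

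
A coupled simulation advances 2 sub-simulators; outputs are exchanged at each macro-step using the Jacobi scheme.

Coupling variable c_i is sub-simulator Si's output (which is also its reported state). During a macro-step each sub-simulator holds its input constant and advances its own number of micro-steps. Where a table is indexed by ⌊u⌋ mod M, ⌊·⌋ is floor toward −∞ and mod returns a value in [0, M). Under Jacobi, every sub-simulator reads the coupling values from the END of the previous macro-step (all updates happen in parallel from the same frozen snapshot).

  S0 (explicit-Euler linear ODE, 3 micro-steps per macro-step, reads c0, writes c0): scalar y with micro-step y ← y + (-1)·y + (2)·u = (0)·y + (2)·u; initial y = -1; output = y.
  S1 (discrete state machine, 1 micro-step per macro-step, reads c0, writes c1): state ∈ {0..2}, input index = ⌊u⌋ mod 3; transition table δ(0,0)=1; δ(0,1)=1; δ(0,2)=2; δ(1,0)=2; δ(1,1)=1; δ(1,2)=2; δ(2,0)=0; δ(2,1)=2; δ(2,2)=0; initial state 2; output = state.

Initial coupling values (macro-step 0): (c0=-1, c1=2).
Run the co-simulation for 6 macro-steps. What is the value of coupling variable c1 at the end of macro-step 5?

c1 at macro-step 5 = 0

macro 1: S0 reads c0=-1 → after 3×micro: -2; S1 reads c0=-1 → after 1×micro: 0 ⇒ (c0=-2, c1=0)
macro 2: S0 reads c0=-2 → after 3×micro: -4; S1 reads c0=-2 → after 1×micro: 1 ⇒ (c0=-4, c1=1)
macro 3: S0 reads c0=-4 → after 3×micro: -8; S1 reads c0=-4 → after 1×micro: 2 ⇒ (c0=-8, c1=2)
macro 4: S0 reads c0=-8 → after 3×micro: -16; S1 reads c0=-8 → after 1×micro: 2 ⇒ (c0=-16, c1=2)
macro 5: S0 reads c0=-16 → after 3×micro: -32; S1 reads c0=-16 → after 1×micro: 0 ⇒ (c0=-32, c1=0)
macro 6: S0 reads c0=-32 → after 3×micro: -64; S1 reads c0=-32 → after 1×micro: 1 ⇒ (c0=-64, c1=1)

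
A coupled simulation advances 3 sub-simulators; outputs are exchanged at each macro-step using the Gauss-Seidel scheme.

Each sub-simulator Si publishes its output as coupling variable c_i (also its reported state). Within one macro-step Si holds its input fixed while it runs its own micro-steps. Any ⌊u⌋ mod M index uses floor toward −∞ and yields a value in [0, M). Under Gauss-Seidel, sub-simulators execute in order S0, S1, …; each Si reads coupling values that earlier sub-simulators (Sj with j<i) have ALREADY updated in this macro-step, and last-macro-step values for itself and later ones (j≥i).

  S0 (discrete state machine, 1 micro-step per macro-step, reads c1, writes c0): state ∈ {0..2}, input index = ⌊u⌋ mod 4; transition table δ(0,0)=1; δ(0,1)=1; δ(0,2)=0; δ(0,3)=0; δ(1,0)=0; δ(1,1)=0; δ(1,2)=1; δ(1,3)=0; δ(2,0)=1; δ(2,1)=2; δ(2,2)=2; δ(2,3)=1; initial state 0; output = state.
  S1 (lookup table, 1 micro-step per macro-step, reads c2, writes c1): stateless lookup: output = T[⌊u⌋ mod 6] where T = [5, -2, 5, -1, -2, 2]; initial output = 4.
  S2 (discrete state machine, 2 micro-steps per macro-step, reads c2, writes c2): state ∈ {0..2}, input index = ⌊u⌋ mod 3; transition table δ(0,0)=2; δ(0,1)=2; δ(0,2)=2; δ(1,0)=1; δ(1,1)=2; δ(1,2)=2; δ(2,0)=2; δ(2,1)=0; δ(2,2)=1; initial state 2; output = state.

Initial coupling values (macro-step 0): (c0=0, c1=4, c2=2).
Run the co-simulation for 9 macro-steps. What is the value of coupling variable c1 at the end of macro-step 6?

macro 1: S0 reads c1=4 → after 1×micro: 1; S1 reads c2=2 → after 1×micro: 5; S2 reads c2=2 → after 2×micro: 2 ⇒ (c0=1, c1=5, c2=2)
macro 2: S0 reads c1=5 → after 1×micro: 0; S1 reads c2=2 → after 1×micro: 5; S2 reads c2=2 → after 2×micro: 2 ⇒ (c0=0, c1=5, c2=2)
macro 3: S0 reads c1=5 → after 1×micro: 1; S1 reads c2=2 → after 1×micro: 5; S2 reads c2=2 → after 2×micro: 2 ⇒ (c0=1, c1=5, c2=2)
macro 4: S0 reads c1=5 → after 1×micro: 0; S1 reads c2=2 → after 1×micro: 5; S2 reads c2=2 → after 2×micro: 2 ⇒ (c0=0, c1=5, c2=2)
macro 5: S0 reads c1=5 → after 1×micro: 1; S1 reads c2=2 → after 1×micro: 5; S2 reads c2=2 → after 2×micro: 2 ⇒ (c0=1, c1=5, c2=2)
macro 6: S0 reads c1=5 → after 1×micro: 0; S1 reads c2=2 → after 1×micro: 5; S2 reads c2=2 → after 2×micro: 2 ⇒ (c0=0, c1=5, c2=2)
macro 7: S0 reads c1=5 → after 1×micro: 1; S1 reads c2=2 → after 1×micro: 5; S2 reads c2=2 → after 2×micro: 2 ⇒ (c0=1, c1=5, c2=2)
macro 8: S0 reads c1=5 → after 1×micro: 0; S1 reads c2=2 → after 1×micro: 5; S2 reads c2=2 → after 2×micro: 2 ⇒ (c0=0, c1=5, c2=2)
macro 9: S0 reads c1=5 → after 1×micro: 1; S1 reads c2=2 → after 1×micro: 5; S2 reads c2=2 → after 2×micro: 2 ⇒ (c0=1, c1=5, c2=2)

c1 at macro-step 6 = 5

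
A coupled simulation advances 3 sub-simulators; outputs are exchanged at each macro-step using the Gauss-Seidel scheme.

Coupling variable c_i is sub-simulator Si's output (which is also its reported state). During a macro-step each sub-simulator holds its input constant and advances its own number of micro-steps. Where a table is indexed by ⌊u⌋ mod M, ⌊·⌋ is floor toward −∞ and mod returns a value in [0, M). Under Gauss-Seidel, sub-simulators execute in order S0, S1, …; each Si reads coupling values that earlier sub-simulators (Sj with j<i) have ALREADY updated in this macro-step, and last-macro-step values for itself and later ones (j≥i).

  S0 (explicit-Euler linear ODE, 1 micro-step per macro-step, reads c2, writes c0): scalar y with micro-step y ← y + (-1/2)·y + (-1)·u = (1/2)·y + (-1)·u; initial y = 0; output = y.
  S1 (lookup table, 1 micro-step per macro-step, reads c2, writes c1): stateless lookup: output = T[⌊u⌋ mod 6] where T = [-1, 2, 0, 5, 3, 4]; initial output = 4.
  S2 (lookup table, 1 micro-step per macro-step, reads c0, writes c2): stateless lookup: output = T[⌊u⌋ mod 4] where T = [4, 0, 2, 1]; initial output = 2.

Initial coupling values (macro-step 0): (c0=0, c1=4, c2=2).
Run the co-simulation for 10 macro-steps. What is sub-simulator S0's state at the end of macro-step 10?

S0 state at macro-step 10 = -683/256

macro 1: S0 reads c2=2 → after 1×micro: -2; S1 reads c2=2 → after 1×micro: 0; S2 reads c0=-2 → after 1×micro: 2 ⇒ (c0=-2, c1=0, c2=2)
macro 2: S0 reads c2=2 → after 1×micro: -3; S1 reads c2=2 → after 1×micro: 0; S2 reads c0=-3 → after 1×micro: 0 ⇒ (c0=-3, c1=0, c2=0)
macro 3: S0 reads c2=0 → after 1×micro: -3/2; S1 reads c2=0 → after 1×micro: -1; S2 reads c0=-3/2 → after 1×micro: 2 ⇒ (c0=-3/2, c1=-1, c2=2)
macro 4: S0 reads c2=2 → after 1×micro: -11/4; S1 reads c2=2 → after 1×micro: 0; S2 reads c0=-11/4 → after 1×micro: 0 ⇒ (c0=-11/4, c1=0, c2=0)
macro 5: S0 reads c2=0 → after 1×micro: -11/8; S1 reads c2=0 → after 1×micro: -1; S2 reads c0=-11/8 → after 1×micro: 2 ⇒ (c0=-11/8, c1=-1, c2=2)
macro 6: S0 reads c2=2 → after 1×micro: -43/16; S1 reads c2=2 → after 1×micro: 0; S2 reads c0=-43/16 → after 1×micro: 0 ⇒ (c0=-43/16, c1=0, c2=0)
macro 7: S0 reads c2=0 → after 1×micro: -43/32; S1 reads c2=0 → after 1×micro: -1; S2 reads c0=-43/32 → after 1×micro: 2 ⇒ (c0=-43/32, c1=-1, c2=2)
macro 8: S0 reads c2=2 → after 1×micro: -171/64; S1 reads c2=2 → after 1×micro: 0; S2 reads c0=-171/64 → after 1×micro: 0 ⇒ (c0=-171/64, c1=0, c2=0)
macro 9: S0 reads c2=0 → after 1×micro: -171/128; S1 reads c2=0 → after 1×micro: -1; S2 reads c0=-171/128 → after 1×micro: 2 ⇒ (c0=-171/128, c1=-1, c2=2)
macro 10: S0 reads c2=2 → after 1×micro: -683/256; S1 reads c2=2 → after 1×micro: 0; S2 reads c0=-683/256 → after 1×micro: 0 ⇒ (c0=-683/256, c1=0, c2=0)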